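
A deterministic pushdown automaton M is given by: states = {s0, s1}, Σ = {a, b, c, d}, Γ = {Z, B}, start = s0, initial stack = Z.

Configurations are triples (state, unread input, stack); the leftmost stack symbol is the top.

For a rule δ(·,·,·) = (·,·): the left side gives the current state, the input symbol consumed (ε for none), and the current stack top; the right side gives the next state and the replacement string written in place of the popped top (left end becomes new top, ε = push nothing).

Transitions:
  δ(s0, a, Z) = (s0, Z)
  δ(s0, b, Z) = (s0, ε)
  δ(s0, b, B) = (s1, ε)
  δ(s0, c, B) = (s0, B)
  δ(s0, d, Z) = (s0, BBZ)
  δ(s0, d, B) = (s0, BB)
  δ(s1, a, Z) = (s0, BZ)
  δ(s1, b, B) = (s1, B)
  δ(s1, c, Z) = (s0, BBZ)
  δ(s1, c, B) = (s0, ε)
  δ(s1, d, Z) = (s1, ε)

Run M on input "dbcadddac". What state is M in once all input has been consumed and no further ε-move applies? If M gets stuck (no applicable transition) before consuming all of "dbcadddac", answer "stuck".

stuck

(s0, dbcadddac, Z)
  read d, top Z: go to s0, push BBZ → (s0, bcadddac, BBZ)
  read b, top B: go to s1, push ε → (s1, cadddac, BZ)
  read c, top B: go to s0, push ε → (s0, adddac, Z)
  read a, top Z: go to s0, push Z → (s0, dddac, Z)
  read d, top Z: go to s0, push BBZ → (s0, ddac, BBZ)
  read d, top B: go to s0, push BB → (s0, dac, BBBZ)
  read d, top B: go to s0, push BB → (s0, ac, BBBBZ)
No transition for (s0, a, top B); M blocks with input ac remaining.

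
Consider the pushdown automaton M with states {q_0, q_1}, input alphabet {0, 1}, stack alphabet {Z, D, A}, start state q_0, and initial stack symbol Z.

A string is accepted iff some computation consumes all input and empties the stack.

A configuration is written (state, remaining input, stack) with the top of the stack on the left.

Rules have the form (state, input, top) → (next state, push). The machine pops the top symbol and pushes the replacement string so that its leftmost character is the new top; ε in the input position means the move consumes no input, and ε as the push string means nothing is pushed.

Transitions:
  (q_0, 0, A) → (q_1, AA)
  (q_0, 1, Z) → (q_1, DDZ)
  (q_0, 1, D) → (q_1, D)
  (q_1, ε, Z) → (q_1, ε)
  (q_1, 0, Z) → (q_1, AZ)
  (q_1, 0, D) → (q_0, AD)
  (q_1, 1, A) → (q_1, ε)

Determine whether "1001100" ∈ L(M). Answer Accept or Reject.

No computation consumes all input and empties the stack.

Reject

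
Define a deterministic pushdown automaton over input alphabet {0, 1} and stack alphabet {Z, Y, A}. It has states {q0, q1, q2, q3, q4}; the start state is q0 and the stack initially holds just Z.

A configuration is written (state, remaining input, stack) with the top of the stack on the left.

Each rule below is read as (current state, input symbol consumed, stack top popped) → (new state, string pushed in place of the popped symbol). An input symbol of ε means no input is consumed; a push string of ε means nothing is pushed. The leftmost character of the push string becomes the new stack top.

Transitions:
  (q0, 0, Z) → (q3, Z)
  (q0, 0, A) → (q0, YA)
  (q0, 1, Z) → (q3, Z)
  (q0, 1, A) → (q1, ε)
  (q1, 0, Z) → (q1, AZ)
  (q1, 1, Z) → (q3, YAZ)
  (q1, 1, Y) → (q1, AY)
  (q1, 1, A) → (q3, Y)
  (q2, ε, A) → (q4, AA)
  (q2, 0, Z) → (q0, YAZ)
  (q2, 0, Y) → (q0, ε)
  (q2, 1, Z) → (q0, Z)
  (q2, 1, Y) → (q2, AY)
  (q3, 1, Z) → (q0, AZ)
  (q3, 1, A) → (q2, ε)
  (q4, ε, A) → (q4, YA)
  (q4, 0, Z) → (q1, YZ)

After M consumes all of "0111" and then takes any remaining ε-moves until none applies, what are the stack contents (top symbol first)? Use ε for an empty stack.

(q0, 0111, Z)
  read 0, top Z: go to q3, push Z → (q3, 111, Z)
  read 1, top Z: go to q0, push AZ → (q0, 11, AZ)
  read 1, top A: go to q1, push ε → (q1, 1, Z)
  read 1, top Z: go to q3, push YAZ → (q3, ε, YAZ)
All input consumed in state q3 with stack YAZ.

YAZ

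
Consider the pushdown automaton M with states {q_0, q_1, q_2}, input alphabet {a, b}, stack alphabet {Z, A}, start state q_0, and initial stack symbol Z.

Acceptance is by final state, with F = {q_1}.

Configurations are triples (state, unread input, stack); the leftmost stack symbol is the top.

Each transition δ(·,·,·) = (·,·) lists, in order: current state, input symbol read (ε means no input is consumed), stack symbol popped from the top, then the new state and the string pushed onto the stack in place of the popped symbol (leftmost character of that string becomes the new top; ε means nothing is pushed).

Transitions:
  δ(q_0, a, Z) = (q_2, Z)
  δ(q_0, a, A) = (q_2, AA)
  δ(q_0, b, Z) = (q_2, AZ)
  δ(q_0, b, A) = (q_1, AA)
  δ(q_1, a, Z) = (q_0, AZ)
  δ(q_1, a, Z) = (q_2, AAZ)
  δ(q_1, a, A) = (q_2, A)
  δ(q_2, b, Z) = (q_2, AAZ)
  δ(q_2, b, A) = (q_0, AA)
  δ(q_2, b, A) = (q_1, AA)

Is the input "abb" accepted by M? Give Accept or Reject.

One accepting computation: (q_0, abb, Z) ⊢ (q_2, bb, Z) ⊢ (q_2, b, AAZ) ⊢ (q_1, ε, AAAZ)
All input consumed and state q_1 ∈ F.

Accept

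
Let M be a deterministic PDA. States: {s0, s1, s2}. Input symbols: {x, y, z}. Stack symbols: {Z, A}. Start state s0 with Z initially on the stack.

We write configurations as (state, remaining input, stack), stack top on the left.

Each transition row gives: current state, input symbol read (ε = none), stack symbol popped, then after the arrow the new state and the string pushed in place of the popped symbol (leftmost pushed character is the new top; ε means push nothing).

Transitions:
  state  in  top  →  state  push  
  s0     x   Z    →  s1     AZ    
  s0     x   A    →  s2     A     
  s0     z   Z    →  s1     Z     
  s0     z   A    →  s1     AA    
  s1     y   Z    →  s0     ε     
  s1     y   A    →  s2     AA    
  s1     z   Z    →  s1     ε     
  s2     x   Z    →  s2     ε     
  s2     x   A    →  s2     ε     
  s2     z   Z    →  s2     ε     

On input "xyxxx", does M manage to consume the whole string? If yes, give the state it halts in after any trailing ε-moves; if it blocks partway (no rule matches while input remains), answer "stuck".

s2

(s0, xyxxx, Z)
  read x, top Z: go to s1, push AZ → (s1, yxxx, AZ)
  read y, top A: go to s2, push AA → (s2, xxx, AAZ)
  read x, top A: go to s2, push ε → (s2, xx, AZ)
  read x, top A: go to s2, push ε → (s2, x, Z)
  read x, top Z: go to s2, push ε → (s2, ε, ε)
All input consumed; M is in state s2.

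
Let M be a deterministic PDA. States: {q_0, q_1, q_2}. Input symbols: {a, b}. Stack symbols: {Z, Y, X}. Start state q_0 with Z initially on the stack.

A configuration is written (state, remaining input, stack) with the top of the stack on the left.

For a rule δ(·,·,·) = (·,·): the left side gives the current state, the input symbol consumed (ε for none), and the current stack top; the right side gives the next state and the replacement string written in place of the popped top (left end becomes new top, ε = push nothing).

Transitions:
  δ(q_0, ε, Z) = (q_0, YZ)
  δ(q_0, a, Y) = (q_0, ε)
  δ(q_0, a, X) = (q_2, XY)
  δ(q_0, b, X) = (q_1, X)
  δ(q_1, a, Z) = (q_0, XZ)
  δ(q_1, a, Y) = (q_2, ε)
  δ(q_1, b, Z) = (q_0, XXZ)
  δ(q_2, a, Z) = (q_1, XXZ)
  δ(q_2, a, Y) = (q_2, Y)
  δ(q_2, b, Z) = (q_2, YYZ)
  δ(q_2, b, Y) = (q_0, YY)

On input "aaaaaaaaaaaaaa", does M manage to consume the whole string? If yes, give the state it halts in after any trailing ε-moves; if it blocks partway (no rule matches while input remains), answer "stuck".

q_0

(q_0, aaaaaaaaaaaaaa, Z)
  ε-move, top Z: go to q_0, push YZ → (q_0, aaaaaaaaaaaaaa, YZ)
  read a, top Y: go to q_0, push ε → (q_0, aaaaaaaaaaaaa, Z)
  ε-move, top Z: go to q_0, push YZ → (q_0, aaaaaaaaaaaaa, YZ)
  read a, top Y: go to q_0, push ε → (q_0, aaaaaaaaaaaa, Z)
  ε-move, top Z: go to q_0, push YZ → (q_0, aaaaaaaaaaaa, YZ)
  read a, top Y: go to q_0, push ε → (q_0, aaaaaaaaaaa, Z)
  ε-move, top Z: go to q_0, push YZ → (q_0, aaaaaaaaaaa, YZ)
  read a, top Y: go to q_0, push ε → (q_0, aaaaaaaaaa, Z)
  ε-move, top Z: go to q_0, push YZ → (q_0, aaaaaaaaaa, YZ)
  read a, top Y: go to q_0, push ε → (q_0, aaaaaaaaa, Z)
  ε-move, top Z: go to q_0, push YZ → (q_0, aaaaaaaaa, YZ)
  read a, top Y: go to q_0, push ε → (q_0, aaaaaaaa, Z)
  ε-move, top Z: go to q_0, push YZ → (q_0, aaaaaaaa, YZ)
  read a, top Y: go to q_0, push ε → (q_0, aaaaaaa, Z)
  ε-move, top Z: go to q_0, push YZ → (q_0, aaaaaaa, YZ)
  read a, top Y: go to q_0, push ε → (q_0, aaaaaa, Z)
  ε-move, top Z: go to q_0, push YZ → (q_0, aaaaaa, YZ)
  read a, top Y: go to q_0, push ε → (q_0, aaaaa, Z)
  ε-move, top Z: go to q_0, push YZ → (q_0, aaaaa, YZ)
  read a, top Y: go to q_0, push ε → (q_0, aaaa, Z)
  ε-move, top Z: go to q_0, push YZ → (q_0, aaaa, YZ)
  read a, top Y: go to q_0, push ε → (q_0, aaa, Z)
  ε-move, top Z: go to q_0, push YZ → (q_0, aaa, YZ)
  read a, top Y: go to q_0, push ε → (q_0, aa, Z)
  ε-move, top Z: go to q_0, push YZ → (q_0, aa, YZ)
  read a, top Y: go to q_0, push ε → (q_0, a, Z)
  ε-move, top Z: go to q_0, push YZ → (q_0, a, YZ)
  read a, top Y: go to q_0, push ε → (q_0, ε, Z)
  ε-move, top Z: go to q_0, push YZ → (q_0, ε, YZ)
All input consumed; M is in state q_0.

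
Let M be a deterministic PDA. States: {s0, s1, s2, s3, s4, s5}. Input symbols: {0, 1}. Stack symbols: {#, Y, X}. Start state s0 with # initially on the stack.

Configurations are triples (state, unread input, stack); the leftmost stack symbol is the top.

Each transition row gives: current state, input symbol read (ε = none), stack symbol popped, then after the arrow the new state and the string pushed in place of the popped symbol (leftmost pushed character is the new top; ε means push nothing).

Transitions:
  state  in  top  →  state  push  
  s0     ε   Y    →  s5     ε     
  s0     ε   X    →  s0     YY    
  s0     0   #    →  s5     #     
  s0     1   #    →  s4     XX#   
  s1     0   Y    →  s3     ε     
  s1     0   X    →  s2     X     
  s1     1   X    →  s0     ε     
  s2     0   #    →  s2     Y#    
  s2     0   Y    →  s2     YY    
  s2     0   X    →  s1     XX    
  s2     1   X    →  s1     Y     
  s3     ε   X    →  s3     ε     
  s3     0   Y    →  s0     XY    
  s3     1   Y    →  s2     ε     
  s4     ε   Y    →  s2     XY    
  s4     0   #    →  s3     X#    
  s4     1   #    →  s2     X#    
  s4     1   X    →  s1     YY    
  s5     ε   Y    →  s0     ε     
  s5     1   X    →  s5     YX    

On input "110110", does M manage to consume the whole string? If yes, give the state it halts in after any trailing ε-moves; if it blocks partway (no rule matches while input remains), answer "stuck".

(s0, 110110, #) ⊢ (s4, 10110, XX#) ⊢ (s1, 0110, YYX#) ⊢ (s3, 110, YX#) ⊢ (s2, 10, X#) ⊢ (s1, 0, Y#) ⊢ (s3, ε, #)
All input consumed; M is in state s3.

s3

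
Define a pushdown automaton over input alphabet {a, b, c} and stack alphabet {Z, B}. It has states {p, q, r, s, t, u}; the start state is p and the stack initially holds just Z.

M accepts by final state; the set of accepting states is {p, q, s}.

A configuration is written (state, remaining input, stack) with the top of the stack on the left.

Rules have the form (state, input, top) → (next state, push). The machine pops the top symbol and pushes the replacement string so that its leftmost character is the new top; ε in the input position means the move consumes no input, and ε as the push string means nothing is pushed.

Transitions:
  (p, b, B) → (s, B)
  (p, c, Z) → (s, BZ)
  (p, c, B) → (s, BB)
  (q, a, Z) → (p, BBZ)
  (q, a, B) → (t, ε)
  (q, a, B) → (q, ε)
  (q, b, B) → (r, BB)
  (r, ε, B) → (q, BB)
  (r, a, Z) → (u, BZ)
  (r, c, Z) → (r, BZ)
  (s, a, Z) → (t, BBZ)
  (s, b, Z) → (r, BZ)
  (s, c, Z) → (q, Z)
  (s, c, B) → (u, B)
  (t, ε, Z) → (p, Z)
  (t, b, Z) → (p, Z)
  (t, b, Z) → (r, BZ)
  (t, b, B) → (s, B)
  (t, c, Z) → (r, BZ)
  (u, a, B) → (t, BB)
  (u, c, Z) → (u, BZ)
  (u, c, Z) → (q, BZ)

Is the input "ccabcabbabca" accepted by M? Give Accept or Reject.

No computation consumes all input and reaches a final state.

Reject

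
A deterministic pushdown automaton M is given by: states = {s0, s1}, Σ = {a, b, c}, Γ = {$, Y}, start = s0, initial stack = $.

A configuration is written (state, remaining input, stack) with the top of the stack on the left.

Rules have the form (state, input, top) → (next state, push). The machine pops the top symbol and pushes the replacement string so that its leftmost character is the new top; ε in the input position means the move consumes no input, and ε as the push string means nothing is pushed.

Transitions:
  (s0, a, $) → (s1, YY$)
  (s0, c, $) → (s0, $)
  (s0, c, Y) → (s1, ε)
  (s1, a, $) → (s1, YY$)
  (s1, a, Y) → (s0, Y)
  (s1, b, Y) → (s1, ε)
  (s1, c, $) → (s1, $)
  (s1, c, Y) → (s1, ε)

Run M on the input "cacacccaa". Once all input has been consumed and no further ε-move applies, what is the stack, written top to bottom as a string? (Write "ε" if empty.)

YY$

(s0, cacacccaa, $) ⊢ (s0, acacccaa, $) ⊢ (s1, cacccaa, YY$) ⊢ (s1, acccaa, Y$) ⊢ (s0, cccaa, Y$) ⊢ (s1, ccaa, $) ⊢ (s1, caa, $) ⊢ (s1, aa, $) ⊢ (s1, a, YY$) ⊢ (s0, ε, YY$)
All input consumed in state s0 with stack YY$.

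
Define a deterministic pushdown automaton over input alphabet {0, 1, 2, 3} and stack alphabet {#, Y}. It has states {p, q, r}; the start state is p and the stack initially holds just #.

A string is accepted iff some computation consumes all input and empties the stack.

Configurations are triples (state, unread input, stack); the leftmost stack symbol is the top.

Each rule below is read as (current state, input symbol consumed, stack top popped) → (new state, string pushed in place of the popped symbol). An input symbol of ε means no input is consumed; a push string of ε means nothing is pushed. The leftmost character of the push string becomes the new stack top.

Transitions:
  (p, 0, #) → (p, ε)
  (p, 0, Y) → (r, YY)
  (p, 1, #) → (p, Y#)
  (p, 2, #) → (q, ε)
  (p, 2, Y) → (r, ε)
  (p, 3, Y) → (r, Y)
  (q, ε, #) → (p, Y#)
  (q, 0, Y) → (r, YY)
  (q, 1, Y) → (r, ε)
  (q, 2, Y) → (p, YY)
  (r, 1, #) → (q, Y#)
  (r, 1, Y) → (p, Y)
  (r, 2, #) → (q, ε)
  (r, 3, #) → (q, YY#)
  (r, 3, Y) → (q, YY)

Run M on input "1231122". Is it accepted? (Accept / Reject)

(p, 1231122, #) ⊢ (p, 231122, Y#) ⊢ (r, 31122, #) ⊢ (q, 1122, YY#) ⊢ (r, 122, Y#) ⊢ (p, 22, Y#) ⊢ (r, 2, #) ⊢ (q, ε, ε)
All input consumed and the stack is empty.

Accept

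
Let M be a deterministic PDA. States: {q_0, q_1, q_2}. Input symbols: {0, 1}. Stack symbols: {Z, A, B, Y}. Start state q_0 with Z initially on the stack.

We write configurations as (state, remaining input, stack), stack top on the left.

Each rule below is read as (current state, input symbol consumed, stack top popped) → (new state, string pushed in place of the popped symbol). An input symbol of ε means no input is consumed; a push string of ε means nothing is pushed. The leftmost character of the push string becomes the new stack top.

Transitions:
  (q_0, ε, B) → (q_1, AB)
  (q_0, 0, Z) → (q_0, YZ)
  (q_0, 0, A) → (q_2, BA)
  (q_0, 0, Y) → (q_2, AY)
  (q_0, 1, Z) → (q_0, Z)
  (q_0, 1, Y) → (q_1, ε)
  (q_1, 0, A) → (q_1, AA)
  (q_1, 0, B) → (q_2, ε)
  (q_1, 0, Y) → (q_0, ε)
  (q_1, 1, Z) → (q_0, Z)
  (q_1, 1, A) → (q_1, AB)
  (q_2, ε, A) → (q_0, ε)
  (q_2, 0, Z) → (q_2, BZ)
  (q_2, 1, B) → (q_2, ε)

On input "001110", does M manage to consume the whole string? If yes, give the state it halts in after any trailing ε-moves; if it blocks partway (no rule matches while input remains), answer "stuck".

q_0

(q_0, 001110, Z)
  read 0, top Z: go to q_0, push YZ → (q_0, 01110, YZ)
  read 0, top Y: go to q_2, push AY → (q_2, 1110, AYZ)
  ε-move, top A: go to q_0, push ε → (q_0, 1110, YZ)
  read 1, top Y: go to q_1, push ε → (q_1, 110, Z)
  read 1, top Z: go to q_0, push Z → (q_0, 10, Z)
  read 1, top Z: go to q_0, push Z → (q_0, 0, Z)
  read 0, top Z: go to q_0, push YZ → (q_0, ε, YZ)
All input consumed; M is in state q_0.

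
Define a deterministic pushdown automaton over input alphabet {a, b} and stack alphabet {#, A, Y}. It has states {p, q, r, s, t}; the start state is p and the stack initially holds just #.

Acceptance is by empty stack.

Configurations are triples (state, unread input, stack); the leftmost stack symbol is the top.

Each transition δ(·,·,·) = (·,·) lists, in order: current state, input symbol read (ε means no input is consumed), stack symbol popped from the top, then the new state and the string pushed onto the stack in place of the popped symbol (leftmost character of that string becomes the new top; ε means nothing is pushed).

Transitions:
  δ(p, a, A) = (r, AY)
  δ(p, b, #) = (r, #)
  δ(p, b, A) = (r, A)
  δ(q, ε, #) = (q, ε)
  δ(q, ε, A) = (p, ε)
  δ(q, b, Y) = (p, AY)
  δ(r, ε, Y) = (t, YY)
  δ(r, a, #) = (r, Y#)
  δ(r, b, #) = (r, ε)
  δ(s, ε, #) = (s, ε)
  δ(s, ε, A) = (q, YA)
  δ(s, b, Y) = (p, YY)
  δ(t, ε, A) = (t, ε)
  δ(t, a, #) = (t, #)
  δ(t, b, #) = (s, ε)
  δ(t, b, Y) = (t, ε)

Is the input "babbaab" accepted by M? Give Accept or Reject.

Accept

(p, babbaab, #)
  read b, top #: go to r, push # → (r, abbaab, #)
  read a, top #: go to r, push Y# → (r, bbaab, Y#)
  ε-move, top Y: go to t, push YY → (t, bbaab, YY#)
  read b, top Y: go to t, push ε → (t, baab, Y#)
  read b, top Y: go to t, push ε → (t, aab, #)
  read a, top #: go to t, push # → (t, ab, #)
  read a, top #: go to t, push # → (t, b, #)
  read b, top #: go to s, push ε → (s, ε, ε)
All input consumed and the stack is empty.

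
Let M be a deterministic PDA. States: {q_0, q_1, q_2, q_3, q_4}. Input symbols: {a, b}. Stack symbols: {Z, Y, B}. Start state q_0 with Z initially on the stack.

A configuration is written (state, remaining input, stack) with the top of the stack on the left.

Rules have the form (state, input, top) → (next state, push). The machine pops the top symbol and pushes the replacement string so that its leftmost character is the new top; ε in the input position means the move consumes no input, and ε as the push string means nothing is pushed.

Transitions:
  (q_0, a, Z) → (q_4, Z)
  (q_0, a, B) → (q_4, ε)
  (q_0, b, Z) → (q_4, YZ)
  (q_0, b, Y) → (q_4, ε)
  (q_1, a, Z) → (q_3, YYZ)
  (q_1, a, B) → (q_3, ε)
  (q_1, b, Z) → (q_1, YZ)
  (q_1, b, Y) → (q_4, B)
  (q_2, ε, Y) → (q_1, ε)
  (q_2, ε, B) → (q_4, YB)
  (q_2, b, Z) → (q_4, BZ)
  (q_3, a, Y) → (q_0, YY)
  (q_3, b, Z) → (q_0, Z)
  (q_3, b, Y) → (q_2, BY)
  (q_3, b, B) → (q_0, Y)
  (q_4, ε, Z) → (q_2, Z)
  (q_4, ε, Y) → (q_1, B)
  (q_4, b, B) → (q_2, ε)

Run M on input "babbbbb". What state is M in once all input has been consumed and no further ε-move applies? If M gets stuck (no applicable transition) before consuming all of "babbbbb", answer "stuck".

stuck

(q_0, babbbbb, Z)
  read b, top Z: go to q_4, push YZ → (q_4, abbbbb, YZ)
  ε-move, top Y: go to q_1, push B → (q_1, abbbbb, BZ)
  read a, top B: go to q_3, push ε → (q_3, bbbbb, Z)
  read b, top Z: go to q_0, push Z → (q_0, bbbb, Z)
  read b, top Z: go to q_4, push YZ → (q_4, bbb, YZ)
  ε-move, top Y: go to q_1, push B → (q_1, bbb, BZ)
No transition for (q_1, b, top B); M blocks with input bbb remaining.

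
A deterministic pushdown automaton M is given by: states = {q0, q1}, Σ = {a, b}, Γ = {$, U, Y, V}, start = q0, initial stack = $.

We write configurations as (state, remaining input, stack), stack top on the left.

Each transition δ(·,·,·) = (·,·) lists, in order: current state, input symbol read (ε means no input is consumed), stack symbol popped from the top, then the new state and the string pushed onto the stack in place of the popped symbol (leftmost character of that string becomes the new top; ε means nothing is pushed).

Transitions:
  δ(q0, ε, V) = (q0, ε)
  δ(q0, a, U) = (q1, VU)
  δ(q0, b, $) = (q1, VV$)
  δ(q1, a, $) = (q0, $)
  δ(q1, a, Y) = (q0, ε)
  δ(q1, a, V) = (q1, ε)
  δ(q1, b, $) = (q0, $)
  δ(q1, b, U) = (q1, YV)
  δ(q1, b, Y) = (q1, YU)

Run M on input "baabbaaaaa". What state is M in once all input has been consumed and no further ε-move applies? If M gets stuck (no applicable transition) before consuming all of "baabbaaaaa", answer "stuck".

stuck

(q0, baabbaaaaa, $) ⊢ (q1, aabbaaaaa, VV$) ⊢ (q1, abbaaaaa, V$) ⊢ (q1, bbaaaaa, $) ⊢ (q0, baaaaa, $) ⊢ (q1, aaaaa, VV$) ⊢ (q1, aaaa, V$) ⊢ (q1, aaa, $) ⊢ (q0, aa, $)
No transition for (q0, a, top $); M blocks with input aa remaining.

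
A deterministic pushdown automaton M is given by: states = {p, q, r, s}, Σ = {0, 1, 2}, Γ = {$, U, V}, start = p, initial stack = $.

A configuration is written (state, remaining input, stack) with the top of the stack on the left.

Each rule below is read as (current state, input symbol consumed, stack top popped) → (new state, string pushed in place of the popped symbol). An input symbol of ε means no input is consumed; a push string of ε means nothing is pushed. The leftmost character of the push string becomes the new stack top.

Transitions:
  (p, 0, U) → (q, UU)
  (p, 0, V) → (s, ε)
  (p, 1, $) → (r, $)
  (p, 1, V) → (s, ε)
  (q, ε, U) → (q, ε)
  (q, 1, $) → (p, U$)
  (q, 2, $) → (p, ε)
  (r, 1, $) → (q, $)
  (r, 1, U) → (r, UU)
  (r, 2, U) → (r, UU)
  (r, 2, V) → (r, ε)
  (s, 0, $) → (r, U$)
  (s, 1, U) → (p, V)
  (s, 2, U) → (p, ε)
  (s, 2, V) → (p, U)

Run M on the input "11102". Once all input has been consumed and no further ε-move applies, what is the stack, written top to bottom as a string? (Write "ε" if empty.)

ε

(p, 11102, $)
  read 1, top $: go to r, push $ → (r, 1102, $)
  read 1, top $: go to q, push $ → (q, 102, $)
  read 1, top $: go to p, push U$ → (p, 02, U$)
  read 0, top U: go to q, push UU → (q, 2, UU$)
  ε-move, top U: go to q, push ε → (q, 2, U$)
  ε-move, top U: go to q, push ε → (q, 2, $)
  read 2, top $: go to p, push ε → (p, ε, ε)
All input consumed in state p with stack ε.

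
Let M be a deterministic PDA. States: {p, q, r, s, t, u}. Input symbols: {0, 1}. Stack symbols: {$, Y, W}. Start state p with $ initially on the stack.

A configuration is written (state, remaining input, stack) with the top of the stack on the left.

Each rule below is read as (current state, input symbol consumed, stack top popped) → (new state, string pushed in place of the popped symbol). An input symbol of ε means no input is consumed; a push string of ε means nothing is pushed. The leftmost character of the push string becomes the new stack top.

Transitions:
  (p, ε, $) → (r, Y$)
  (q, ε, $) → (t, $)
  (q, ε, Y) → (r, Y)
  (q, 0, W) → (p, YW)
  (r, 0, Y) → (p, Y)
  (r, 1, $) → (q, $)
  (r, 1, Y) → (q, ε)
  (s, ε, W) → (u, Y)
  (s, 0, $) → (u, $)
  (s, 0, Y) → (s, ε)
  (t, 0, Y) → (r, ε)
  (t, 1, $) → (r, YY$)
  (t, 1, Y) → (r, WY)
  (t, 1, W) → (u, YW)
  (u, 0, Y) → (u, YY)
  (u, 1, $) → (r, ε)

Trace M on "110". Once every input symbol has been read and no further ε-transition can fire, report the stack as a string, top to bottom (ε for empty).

YY$

(p, 110, $)
  ε-move, top $: go to r, push Y$ → (r, 110, Y$)
  read 1, top Y: go to q, push ε → (q, 10, $)
  ε-move, top $: go to t, push $ → (t, 10, $)
  read 1, top $: go to r, push YY$ → (r, 0, YY$)
  read 0, top Y: go to p, push Y → (p, ε, YY$)
All input consumed in state p with stack YY$.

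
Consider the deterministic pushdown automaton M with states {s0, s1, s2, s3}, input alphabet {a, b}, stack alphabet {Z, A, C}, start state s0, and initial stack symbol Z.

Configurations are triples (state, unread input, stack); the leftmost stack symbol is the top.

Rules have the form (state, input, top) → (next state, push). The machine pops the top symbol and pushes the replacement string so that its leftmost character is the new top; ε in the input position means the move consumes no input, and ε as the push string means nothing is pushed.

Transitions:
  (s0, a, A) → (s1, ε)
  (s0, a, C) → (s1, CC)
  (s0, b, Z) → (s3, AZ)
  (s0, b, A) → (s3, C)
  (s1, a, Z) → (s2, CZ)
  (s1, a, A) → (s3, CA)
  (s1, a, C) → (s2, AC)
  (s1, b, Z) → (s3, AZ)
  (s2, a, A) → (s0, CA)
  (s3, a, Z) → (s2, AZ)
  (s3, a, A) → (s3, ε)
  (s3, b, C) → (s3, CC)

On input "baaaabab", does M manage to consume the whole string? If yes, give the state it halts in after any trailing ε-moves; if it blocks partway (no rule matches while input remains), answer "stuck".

stuck

(s0, baaaabab, Z) ⊢ (s3, aaaabab, AZ) ⊢ (s3, aaabab, Z) ⊢ (s2, aabab, AZ) ⊢ (s0, abab, CAZ) ⊢ (s1, bab, CCAZ)
No transition for (s1, b, top C); M blocks with input bab remaining.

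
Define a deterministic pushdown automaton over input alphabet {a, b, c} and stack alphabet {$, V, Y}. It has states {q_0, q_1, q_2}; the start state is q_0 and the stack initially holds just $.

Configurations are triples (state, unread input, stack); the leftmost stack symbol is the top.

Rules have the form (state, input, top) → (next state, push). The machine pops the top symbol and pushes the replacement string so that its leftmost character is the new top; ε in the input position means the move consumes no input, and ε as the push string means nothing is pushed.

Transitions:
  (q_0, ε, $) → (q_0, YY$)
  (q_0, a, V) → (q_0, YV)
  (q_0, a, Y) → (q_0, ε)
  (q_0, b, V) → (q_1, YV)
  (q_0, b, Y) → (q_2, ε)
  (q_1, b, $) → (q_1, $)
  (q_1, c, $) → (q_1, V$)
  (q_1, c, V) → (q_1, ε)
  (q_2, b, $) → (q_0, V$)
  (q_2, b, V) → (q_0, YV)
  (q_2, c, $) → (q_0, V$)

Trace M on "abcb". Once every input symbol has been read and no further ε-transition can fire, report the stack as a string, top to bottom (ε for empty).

(q_0, abcb, $) ⊢ (q_0, abcb, YY$) ⊢ (q_0, bcb, Y$) ⊢ (q_2, cb, $) ⊢ (q_0, b, V$) ⊢ (q_1, ε, YV$)
All input consumed in state q_1 with stack YV$.

YV$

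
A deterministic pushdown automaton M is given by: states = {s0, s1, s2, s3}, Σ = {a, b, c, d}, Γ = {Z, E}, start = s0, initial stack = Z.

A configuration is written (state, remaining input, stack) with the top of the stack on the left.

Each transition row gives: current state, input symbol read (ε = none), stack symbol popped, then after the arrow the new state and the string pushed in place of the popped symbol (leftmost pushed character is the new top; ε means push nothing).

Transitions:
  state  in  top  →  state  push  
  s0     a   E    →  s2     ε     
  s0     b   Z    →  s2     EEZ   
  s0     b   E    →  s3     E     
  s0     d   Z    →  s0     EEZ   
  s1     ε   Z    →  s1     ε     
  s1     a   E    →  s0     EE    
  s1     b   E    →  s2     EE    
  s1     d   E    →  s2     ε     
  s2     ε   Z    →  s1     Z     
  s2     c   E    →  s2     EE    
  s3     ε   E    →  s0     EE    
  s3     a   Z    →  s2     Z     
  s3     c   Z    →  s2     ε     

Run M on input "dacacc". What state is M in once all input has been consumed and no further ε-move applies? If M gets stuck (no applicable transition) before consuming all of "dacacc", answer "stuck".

(s0, dacacc, Z) ⊢ (s0, acacc, EEZ) ⊢ (s2, cacc, EZ) ⊢ (s2, acc, EEZ)
No transition for (s2, a, top E); M blocks with input acc remaining.

stuck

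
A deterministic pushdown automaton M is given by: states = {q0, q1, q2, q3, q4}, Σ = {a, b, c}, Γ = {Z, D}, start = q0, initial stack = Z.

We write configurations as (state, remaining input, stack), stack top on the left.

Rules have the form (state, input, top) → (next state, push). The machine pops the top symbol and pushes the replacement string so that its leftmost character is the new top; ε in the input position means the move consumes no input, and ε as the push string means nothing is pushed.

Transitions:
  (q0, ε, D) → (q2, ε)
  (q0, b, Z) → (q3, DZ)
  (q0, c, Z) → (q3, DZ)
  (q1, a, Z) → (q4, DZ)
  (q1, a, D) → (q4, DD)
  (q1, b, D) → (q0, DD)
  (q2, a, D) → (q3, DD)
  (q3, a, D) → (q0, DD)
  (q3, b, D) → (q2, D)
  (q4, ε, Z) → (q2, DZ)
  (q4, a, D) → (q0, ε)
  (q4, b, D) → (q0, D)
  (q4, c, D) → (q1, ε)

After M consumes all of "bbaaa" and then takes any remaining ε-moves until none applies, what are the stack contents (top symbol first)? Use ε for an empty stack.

(q0, bbaaa, Z)
  read b, top Z: go to q3, push DZ → (q3, baaa, DZ)
  read b, top D: go to q2, push D → (q2, aaa, DZ)
  read a, top D: go to q3, push DD → (q3, aa, DDZ)
  read a, top D: go to q0, push DD → (q0, a, DDDZ)
  ε-move, top D: go to q2, push ε → (q2, a, DDZ)
  read a, top D: go to q3, push DD → (q3, ε, DDDZ)
All input consumed in state q3 with stack DDDZ.

DDDZ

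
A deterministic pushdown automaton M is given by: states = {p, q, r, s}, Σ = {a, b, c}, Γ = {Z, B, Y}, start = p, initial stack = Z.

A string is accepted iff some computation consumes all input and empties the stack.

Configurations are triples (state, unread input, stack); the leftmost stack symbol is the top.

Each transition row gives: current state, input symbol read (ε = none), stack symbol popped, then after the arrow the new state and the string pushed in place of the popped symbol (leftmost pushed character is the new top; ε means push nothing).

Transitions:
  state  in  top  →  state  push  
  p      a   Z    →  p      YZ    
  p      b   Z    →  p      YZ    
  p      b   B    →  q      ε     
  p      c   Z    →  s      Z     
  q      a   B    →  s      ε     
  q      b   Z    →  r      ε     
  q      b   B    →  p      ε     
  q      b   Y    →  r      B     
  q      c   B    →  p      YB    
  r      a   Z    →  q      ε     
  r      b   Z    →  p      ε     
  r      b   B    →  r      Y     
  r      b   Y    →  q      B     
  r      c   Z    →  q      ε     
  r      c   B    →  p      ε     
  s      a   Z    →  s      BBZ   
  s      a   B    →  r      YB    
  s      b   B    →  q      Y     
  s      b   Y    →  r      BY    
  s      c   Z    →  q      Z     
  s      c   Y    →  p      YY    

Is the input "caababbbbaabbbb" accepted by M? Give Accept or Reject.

(p, caababbbbaabbbb, Z) ⊢ (s, aababbbbaabbbb, Z) ⊢ (s, ababbbbaabbbb, BBZ) ⊢ (r, babbbbaabbbb, YBBZ) ⊢ (q, abbbbaabbbb, BBBZ) ⊢ (s, bbbbaabbbb, BBZ) ⊢ (q, bbbaabbbb, YBZ) ⊢ (r, bbaabbbb, BBZ) ⊢ (r, baabbbb, YBZ) ⊢ (q, aabbbb, BBZ) ⊢ (s, abbbb, BZ) ⊢ (r, bbbb, YBZ) ⊢ (q, bbb, BBZ) ⊢ (p, bb, BZ) ⊢ (q, b, Z) ⊢ (r, ε, ε)
All input consumed and the stack is empty.

Accept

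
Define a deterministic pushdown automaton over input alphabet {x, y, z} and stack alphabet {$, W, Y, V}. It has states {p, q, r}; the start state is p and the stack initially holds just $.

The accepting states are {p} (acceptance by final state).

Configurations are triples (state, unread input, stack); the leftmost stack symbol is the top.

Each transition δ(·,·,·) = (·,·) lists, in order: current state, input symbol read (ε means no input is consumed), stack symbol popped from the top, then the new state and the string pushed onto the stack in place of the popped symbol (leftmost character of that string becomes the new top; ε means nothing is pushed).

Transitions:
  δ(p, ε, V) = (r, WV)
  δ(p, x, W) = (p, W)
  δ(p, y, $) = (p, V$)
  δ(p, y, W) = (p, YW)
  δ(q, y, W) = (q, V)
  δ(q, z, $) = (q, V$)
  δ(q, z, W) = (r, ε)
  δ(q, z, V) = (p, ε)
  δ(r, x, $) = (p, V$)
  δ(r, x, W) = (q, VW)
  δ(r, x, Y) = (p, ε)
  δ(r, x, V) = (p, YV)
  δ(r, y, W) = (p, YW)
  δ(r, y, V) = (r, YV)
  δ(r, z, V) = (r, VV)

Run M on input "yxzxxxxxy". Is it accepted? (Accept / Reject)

(p, yxzxxxxxy, $)
  read y, top $: go to p, push V$ → (p, xzxxxxxy, V$)
  ε-move, top V: go to r, push WV → (r, xzxxxxxy, WV$)
  read x, top W: go to q, push VW → (q, zxxxxxy, VWV$)
  read z, top V: go to p, push ε → (p, xxxxxy, WV$)
  read x, top W: go to p, push W → (p, xxxxy, WV$)
  read x, top W: go to p, push W → (p, xxxy, WV$)
  read x, top W: go to p, push W → (p, xxy, WV$)
  read x, top W: go to p, push W → (p, xy, WV$)
  read x, top W: go to p, push W → (p, y, WV$)
  read y, top W: go to p, push YW → (p, ε, YWV$)
All input consumed; state p ∈ F.

Accept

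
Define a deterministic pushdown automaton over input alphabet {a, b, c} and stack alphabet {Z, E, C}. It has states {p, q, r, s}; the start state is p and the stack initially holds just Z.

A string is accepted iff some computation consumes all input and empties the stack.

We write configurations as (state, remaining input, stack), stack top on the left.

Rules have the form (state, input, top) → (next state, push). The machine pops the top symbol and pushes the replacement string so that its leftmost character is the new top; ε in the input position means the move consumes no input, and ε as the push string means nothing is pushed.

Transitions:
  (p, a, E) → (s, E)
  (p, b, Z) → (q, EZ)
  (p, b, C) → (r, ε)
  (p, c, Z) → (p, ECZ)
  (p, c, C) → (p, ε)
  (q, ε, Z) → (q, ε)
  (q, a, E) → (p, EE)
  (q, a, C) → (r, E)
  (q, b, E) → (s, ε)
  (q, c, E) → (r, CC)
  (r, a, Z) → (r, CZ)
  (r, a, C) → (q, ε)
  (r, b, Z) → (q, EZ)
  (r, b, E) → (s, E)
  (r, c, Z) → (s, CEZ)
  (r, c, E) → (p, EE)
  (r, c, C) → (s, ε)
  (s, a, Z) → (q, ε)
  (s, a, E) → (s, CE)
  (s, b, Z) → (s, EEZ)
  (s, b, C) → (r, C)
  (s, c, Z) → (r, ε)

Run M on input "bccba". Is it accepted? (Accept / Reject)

(p, bccba, Z)
  read b, top Z: go to q, push EZ → (q, ccba, EZ)
  read c, top E: go to r, push CC → (r, cba, CCZ)
  read c, top C: go to s, push ε → (s, ba, CZ)
  read b, top C: go to r, push C → (r, a, CZ)
  read a, top C: go to q, push ε → (q, ε, Z)
  ε-move, top Z: go to q, push ε → (q, ε, ε)
All input consumed and the stack is empty.

Accept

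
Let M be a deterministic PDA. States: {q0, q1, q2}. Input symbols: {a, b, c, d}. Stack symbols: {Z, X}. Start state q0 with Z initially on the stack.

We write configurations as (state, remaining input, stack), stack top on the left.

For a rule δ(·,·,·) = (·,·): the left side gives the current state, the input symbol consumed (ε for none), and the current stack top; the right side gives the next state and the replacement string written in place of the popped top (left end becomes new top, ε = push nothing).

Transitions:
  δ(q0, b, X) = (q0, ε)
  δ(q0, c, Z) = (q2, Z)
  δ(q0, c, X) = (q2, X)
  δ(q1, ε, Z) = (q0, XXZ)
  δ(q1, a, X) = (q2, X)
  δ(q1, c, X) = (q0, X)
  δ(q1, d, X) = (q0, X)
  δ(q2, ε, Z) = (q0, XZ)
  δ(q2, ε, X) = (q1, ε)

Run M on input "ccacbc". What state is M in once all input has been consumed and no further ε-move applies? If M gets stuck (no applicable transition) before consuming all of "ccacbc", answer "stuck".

(q0, ccacbc, Z)
  read c, top Z: go to q2, push Z → (q2, cacbc, Z)
  ε-move, top Z: go to q0, push XZ → (q0, cacbc, XZ)
  read c, top X: go to q2, push X → (q2, acbc, XZ)
  ε-move, top X: go to q1, push ε → (q1, acbc, Z)
  ε-move, top Z: go to q0, push XXZ → (q0, acbc, XXZ)
No transition for (q0, a, top X); M blocks with input acbc remaining.

stuck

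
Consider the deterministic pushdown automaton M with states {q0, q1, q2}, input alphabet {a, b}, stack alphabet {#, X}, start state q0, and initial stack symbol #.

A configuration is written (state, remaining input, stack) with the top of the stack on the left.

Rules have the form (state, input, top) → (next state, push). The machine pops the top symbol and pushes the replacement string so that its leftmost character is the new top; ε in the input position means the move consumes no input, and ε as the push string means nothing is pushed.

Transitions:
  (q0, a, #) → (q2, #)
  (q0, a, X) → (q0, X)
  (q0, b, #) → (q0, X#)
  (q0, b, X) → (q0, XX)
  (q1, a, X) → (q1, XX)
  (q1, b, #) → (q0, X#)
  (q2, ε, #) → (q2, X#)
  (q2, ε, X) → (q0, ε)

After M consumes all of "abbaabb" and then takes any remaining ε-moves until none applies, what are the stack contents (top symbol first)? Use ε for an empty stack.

XXXX#

(q0, abbaabb, #)
  read a, top #: go to q2, push # → (q2, bbaabb, #)
  ε-move, top #: go to q2, push X# → (q2, bbaabb, X#)
  ε-move, top X: go to q0, push ε → (q0, bbaabb, #)
  read b, top #: go to q0, push X# → (q0, baabb, X#)
  read b, top X: go to q0, push XX → (q0, aabb, XX#)
  read a, top X: go to q0, push X → (q0, abb, XX#)
  read a, top X: go to q0, push X → (q0, bb, XX#)
  read b, top X: go to q0, push XX → (q0, b, XXX#)
  read b, top X: go to q0, push XX → (q0, ε, XXXX#)
All input consumed in state q0 with stack XXXX#.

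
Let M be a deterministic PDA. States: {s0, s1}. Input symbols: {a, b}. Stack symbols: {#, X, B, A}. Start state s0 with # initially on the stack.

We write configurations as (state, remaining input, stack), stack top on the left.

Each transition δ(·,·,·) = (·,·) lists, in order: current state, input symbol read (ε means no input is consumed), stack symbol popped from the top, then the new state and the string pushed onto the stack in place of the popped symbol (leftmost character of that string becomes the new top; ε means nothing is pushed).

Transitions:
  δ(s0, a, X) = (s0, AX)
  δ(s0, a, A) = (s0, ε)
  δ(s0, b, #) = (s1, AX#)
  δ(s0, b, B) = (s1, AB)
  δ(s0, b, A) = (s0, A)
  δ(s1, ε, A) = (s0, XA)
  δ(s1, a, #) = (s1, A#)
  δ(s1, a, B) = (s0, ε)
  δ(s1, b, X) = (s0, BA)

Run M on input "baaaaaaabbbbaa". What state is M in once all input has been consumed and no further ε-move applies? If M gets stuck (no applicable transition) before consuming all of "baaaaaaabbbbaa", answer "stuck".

(s0, baaaaaaabbbbaa, #) ⊢ (s1, aaaaaaabbbbaa, AX#) ⊢ (s0, aaaaaaabbbbaa, XAX#) ⊢ (s0, aaaaaabbbbaa, AXAX#) ⊢ (s0, aaaaabbbbaa, XAX#) ⊢ (s0, aaaabbbbaa, AXAX#) ⊢ (s0, aaabbbbaa, XAX#) ⊢ (s0, aabbbbaa, AXAX#) ⊢ (s0, abbbbaa, XAX#) ⊢ (s0, bbbbaa, AXAX#) ⊢ (s0, bbbaa, AXAX#) ⊢ (s0, bbaa, AXAX#) ⊢ (s0, baa, AXAX#) ⊢ (s0, aa, AXAX#) ⊢ (s0, a, XAX#) ⊢ (s0, ε, AXAX#)
All input consumed; M is in state s0.

s0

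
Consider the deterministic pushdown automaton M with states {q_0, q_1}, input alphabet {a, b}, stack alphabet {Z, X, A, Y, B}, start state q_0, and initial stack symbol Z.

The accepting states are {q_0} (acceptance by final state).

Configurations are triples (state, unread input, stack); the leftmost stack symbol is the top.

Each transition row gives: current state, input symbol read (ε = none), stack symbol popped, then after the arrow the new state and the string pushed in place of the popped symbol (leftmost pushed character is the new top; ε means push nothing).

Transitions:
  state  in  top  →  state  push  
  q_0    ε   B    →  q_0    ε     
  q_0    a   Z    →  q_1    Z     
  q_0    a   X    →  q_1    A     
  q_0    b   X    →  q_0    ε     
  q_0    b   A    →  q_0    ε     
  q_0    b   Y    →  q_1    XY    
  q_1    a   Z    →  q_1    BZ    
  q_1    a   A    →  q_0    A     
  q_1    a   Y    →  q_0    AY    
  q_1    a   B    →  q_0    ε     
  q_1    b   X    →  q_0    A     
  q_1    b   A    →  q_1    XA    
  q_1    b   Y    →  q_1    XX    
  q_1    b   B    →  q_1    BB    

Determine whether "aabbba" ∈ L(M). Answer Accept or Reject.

(q_0, aabbba, Z) ⊢ (q_1, abbba, Z) ⊢ (q_1, bbba, BZ) ⊢ (q_1, bba, BBZ) ⊢ (q_1, ba, BBBZ) ⊢ (q_1, a, BBBBZ) ⊢ (q_0, ε, BBBZ)
All input consumed; state q_0 ∈ F.

Accept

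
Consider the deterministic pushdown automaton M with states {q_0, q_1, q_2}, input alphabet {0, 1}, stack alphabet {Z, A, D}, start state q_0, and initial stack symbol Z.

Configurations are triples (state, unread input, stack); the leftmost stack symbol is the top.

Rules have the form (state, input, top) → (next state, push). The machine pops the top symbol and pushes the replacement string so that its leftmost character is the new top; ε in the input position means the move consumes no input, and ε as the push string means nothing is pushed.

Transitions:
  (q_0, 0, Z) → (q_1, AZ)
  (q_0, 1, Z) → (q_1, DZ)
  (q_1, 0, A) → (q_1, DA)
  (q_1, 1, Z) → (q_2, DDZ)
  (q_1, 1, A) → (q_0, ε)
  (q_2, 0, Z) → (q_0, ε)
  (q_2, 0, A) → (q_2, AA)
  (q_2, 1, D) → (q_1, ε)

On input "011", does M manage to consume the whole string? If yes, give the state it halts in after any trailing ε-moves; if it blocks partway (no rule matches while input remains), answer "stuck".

(q_0, 011, Z)
  read 0, top Z: go to q_1, push AZ → (q_1, 11, AZ)
  read 1, top A: go to q_0, push ε → (q_0, 1, Z)
  read 1, top Z: go to q_1, push DZ → (q_1, ε, DZ)
All input consumed; M is in state q_1.

q_1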